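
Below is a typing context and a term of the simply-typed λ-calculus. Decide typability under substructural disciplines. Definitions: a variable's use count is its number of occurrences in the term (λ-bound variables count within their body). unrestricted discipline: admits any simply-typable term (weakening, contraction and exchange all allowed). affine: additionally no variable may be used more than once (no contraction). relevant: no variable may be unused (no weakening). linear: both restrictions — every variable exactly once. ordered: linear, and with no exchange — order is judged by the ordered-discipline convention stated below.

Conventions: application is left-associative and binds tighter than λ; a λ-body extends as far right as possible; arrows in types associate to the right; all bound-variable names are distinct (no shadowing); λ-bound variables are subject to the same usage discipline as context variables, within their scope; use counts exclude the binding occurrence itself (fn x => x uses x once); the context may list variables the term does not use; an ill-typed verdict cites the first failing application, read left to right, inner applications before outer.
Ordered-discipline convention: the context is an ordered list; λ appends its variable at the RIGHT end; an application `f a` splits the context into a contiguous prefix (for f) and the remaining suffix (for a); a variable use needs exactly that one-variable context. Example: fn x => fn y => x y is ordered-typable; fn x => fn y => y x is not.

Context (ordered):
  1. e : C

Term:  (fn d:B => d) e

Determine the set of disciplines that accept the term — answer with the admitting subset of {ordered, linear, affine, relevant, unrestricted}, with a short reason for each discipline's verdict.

admitted in: none
use counts: e: 1×, d (bound): 1×
order of uses: d, e
typing: ill-typed: an application expects B but receives C
ordered: ✗ — the type mismatch rejects it
linear: ✗ — not simply typable
affine: ✗ — fails simple typing
relevant: ✗ — a type mismatch blocks all five
unrestricted: ✗ — the type mismatch rejects it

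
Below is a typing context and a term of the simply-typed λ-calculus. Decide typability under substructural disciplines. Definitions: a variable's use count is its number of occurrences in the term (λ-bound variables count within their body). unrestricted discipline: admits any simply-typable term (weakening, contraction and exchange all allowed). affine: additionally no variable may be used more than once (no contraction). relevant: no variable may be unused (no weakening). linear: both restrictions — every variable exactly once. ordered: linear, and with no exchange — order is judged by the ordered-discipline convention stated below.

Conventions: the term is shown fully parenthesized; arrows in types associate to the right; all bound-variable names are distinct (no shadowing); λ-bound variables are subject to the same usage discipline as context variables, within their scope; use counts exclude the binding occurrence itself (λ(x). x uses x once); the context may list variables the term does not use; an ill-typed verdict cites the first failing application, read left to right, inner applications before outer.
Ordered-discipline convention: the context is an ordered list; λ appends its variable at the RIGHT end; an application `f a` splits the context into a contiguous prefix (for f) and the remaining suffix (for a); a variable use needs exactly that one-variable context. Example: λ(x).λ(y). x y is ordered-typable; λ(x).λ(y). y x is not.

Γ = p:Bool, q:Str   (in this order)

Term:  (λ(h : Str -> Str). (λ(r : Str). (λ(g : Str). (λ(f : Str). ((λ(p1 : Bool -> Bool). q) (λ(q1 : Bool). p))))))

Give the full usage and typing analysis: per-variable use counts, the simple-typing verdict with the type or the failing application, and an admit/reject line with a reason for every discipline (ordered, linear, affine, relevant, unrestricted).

use counts: p=1, q=1, h [bound]=0, r [bound]=0, g [bound]=0, f [bound]=0, p1 [bound]=0, q1 [bound]=0
uses in reading order: q, p
typing: the term checks, with type (Str -> Str) -> Str -> Str -> Str -> Str
ordered: ✗ — h, r, g, f, p1, q1 left unused
linear: ✗ — h, r, g, f, p1, q1 left unused
affine: ✓ — p, q, h, r, g, f, p1, q1: no repeats, contraction unneeded
relevant: ✗ — h, r, g, f, p1, q1 left unused
unrestricted: ✓ — well-typed at (Str -> Str) -> Str -> Str -> Str -> Str; no restrictions here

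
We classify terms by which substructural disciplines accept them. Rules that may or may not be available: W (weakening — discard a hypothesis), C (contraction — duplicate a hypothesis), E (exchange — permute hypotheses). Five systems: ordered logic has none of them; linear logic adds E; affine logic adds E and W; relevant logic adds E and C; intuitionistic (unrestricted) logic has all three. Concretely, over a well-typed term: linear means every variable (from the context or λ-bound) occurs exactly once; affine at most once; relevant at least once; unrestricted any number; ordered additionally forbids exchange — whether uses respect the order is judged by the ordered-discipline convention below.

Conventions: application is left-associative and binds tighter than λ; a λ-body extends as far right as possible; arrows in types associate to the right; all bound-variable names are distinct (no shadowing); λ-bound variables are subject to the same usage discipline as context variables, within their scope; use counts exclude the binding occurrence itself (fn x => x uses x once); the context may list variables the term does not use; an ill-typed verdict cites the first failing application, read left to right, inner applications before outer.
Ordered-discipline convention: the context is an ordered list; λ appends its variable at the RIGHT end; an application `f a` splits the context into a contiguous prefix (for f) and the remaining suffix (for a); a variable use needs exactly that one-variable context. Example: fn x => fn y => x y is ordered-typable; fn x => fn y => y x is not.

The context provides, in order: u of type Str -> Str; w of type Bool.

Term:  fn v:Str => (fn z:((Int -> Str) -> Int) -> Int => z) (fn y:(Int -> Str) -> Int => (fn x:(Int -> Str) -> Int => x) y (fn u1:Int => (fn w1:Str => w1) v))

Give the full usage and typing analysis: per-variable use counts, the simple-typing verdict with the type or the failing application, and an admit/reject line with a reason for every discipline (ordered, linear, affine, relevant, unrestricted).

usage: u ×0; w ×0; v [bound] ×1; z [bound] ×1; y [bound] ×1; x [bound] ×1; u1 [bound] ×0; w1 [bound] ×1
use order (left to right): z, x, y, w1, v
typing: ✓ — Str -> ((Int -> Str) -> Int) -> Int
ordered ✗ (needs weakening: u, w, u1 unused)
linear ✗ (needs weakening: u, w, u1 unused)
affine ✓ (no duplicate uses among u, w, v, z, y, x, u1, w1)
relevant ✗ (needs weakening: u, w, u1 unused)
unrestricted ✓ (well-typed at Str -> ((Int -> Str) -> Int) -> Int; no restrictions here)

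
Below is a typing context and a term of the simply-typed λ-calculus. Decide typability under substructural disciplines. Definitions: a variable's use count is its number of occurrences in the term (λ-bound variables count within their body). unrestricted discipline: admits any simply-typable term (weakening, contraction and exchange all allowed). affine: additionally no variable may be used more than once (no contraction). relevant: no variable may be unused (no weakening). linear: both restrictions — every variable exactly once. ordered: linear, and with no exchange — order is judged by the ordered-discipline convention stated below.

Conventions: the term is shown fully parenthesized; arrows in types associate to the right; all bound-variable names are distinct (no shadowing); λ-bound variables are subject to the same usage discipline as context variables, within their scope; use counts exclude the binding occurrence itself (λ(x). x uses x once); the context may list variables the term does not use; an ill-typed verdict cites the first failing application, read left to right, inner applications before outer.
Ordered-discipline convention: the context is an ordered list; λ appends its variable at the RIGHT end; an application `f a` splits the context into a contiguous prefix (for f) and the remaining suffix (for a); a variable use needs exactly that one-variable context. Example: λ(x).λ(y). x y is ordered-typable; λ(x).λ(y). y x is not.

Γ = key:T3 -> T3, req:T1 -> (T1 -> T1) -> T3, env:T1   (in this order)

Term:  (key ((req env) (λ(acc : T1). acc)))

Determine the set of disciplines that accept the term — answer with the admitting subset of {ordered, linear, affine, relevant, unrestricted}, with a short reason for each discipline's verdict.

accepted by: ordered, linear, affine, relevant, unrestricted
counts: key ×1, req ×1, env ×1, acc (bound) ×1
left-to-right use order: key, req, env, acc
typing: the term checks, with type T3
ordered: ✓, key, req, env, acc: once each, no exchange needed
linear: ✓, single use per variable (key, req, env, acc)
affine: ✓, no duplicate uses among key, req, env, acc
relevant: ✓, key, req, env, acc: all used, weakening unneeded
unrestricted: ✓, typability at T3 is all that's needed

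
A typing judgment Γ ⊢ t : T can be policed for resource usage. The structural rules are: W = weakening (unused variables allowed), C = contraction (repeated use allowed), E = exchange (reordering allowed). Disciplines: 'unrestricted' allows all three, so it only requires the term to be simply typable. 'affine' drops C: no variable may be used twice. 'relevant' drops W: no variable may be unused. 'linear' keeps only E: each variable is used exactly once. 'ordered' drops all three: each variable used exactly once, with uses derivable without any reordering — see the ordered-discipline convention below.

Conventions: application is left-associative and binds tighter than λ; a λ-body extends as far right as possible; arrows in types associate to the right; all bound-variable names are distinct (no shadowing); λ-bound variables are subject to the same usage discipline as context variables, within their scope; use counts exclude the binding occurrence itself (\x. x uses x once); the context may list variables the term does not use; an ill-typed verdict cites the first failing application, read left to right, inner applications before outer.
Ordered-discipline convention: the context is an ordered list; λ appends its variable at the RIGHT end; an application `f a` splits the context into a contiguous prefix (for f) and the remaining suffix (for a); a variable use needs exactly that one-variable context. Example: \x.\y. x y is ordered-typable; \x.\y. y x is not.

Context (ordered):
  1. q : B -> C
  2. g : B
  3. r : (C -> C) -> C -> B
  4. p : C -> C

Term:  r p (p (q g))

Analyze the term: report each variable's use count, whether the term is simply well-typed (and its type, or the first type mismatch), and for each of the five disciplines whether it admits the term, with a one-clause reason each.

use counts: q=1, g=1, r=1, p=2
order of uses: r, p, p, q, g
typing: well-typed — term : B
ordered ✗ (uses contraction: p ×2)
linear ✗ (uses contraction: p ×2)
affine ✗ (uses contraction: p ×2)
relevant ✓ (every one of q, g, r, p appears)
unrestricted ✓ (well-typed at B; no restrictions here)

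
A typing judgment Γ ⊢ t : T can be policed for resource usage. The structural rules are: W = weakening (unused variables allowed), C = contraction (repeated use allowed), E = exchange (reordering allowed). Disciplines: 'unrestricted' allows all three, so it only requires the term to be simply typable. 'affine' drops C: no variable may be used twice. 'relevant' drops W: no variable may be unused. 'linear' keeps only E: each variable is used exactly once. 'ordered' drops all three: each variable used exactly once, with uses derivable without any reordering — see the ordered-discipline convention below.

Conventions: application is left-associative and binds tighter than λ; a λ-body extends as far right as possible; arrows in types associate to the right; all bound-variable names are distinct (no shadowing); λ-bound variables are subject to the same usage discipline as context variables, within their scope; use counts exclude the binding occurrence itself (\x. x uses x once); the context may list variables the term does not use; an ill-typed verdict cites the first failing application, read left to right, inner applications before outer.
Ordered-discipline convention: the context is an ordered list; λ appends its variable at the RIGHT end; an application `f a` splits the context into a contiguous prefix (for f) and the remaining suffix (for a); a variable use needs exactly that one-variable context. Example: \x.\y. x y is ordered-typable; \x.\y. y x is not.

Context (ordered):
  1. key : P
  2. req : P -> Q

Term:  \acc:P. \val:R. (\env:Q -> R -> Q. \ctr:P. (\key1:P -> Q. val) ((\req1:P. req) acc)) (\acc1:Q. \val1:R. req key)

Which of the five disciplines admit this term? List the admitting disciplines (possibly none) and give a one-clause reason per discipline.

admitting disciplines: unrestricted
use counts: key: 1, req: 2, acc (λ-bound): 1, val (λ-bound): 1, env (λ-bound): 0, ctr (λ-bound): 0, key1 (λ-bound): 0, req1 (λ-bound): 0, acc1 (λ-bound): 0, val1 (λ-bound): 0
left-to-right use order: val, req, acc, req, key
typing: the term checks, with type P -> R -> P -> R
ordered ✗ (needs contraction — req ×2; env, ctr, key1, req1, acc1, val1 left unused)
linear ✗ (needs contraction — req ×2; env, ctr, key1, req1, acc1, val1 left unused)
affine ✗ (needs contraction — req ×2)
relevant ✗ (env, ctr, key1, req1, acc1, val1 left unused)
unrestricted ✓ (type-checks (P -> R -> P -> R) and nothing is barred)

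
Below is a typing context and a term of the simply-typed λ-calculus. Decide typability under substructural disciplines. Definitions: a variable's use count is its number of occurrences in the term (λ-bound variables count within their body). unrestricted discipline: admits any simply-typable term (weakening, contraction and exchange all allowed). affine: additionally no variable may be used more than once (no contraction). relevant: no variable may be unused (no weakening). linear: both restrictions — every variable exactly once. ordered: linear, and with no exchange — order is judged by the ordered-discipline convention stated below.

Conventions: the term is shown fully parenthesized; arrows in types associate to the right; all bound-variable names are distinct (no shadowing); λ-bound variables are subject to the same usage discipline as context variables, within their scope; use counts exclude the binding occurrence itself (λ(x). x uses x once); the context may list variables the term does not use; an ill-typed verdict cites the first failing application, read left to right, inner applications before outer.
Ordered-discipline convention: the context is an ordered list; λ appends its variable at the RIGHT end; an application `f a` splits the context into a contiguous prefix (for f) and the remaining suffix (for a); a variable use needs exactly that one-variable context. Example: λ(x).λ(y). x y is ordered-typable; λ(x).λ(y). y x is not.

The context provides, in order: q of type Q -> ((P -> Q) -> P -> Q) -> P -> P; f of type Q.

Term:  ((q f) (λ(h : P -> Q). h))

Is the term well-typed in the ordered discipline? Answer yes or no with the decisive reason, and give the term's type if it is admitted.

yes — q, f, h: once each, no exchange needed; term : P -> P
use counts: q: 1, f: 1, h [bound]: 1
uses in reading order: q, f, h
typing: well-typed at P -> P
all disciplines: ordered ✓; linear ✓; affine ✓; relevant ✓; unrestricted ✓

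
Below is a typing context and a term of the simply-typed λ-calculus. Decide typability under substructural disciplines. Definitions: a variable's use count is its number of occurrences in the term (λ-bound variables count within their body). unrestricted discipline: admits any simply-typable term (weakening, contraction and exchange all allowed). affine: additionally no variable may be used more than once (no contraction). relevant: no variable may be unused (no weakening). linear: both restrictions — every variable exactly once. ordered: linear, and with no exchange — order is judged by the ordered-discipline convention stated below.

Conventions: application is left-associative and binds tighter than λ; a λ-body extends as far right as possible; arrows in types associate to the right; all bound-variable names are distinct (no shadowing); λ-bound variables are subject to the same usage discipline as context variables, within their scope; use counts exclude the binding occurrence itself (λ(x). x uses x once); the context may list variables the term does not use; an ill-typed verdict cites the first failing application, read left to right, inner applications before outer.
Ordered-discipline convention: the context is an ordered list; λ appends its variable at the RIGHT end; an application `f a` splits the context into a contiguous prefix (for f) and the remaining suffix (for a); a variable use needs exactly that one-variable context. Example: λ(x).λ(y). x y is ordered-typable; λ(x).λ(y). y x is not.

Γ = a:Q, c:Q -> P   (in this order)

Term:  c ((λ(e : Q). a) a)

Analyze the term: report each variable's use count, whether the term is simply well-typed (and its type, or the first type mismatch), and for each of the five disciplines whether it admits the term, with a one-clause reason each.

usage: a ×2, c ×1, e (λ-bound) ×0
order of uses: c, a, a
typing: well-typed — term : P
ordered: ✗ — a ×2 used more than once (contraction); needs weakening: e unused
linear: ✗ — a ×2 used more than once (contraction); needs weakening: e unused
affine: ✗ — a ×2 used more than once (contraction)
relevant: ✗ — needs weakening: e unused
unrestricted: ✓ — simply typable at P; W, C, E all held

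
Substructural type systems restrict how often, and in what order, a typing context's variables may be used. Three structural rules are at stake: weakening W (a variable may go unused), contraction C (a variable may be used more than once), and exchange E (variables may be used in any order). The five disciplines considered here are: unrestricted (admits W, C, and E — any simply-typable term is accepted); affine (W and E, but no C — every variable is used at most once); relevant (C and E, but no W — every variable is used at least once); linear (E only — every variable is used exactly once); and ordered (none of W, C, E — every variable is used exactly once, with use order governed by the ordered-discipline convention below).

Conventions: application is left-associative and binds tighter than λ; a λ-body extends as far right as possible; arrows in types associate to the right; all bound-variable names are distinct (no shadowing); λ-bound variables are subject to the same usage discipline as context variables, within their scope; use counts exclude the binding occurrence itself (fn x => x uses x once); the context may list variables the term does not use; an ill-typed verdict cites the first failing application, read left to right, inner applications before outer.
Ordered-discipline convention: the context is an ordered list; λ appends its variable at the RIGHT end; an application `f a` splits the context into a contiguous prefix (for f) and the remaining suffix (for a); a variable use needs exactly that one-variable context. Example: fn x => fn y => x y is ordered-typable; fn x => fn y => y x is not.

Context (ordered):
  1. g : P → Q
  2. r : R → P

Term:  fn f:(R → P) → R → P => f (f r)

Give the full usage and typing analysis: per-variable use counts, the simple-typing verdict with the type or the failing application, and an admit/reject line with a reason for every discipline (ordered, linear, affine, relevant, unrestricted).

counts: g: 0×; r: 1×; f [bound]: 2×
use order (left to right): f, f, r
typing: the term checks, with type ((R → P) → R → P) → R → P
ordered: ✗ — f ×2 used more than once (contraction); g left unused
linear: ✗ — f ×2 used more than once (contraction); g left unused
affine: ✗ — f ×2 used more than once (contraction)
relevant: ✗ — g left unused
unrestricted: ✓ — well-typed at ((R → P) → R → P) → R → P; no restrictions here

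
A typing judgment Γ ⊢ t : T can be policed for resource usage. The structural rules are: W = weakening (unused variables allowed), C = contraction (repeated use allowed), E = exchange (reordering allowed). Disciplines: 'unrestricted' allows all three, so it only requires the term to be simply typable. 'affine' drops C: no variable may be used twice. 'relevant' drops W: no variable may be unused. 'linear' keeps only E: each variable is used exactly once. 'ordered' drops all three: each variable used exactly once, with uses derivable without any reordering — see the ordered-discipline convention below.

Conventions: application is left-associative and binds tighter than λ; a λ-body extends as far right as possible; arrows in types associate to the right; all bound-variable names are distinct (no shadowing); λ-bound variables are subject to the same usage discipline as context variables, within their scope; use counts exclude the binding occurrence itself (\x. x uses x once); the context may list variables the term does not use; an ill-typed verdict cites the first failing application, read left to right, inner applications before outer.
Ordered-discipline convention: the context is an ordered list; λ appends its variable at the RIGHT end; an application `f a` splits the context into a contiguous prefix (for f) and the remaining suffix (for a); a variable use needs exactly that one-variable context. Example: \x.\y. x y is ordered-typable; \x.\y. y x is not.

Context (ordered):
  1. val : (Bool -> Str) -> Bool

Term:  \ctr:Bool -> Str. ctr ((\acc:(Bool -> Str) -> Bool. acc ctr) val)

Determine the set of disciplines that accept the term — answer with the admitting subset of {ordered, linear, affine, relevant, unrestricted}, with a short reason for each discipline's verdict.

admitting disciplines: relevant, unrestricted
usage: val: 1×; ctr (λ-bound): 2×; acc (λ-bound): 1×
uses in reading order: ctr, acc, ctr, val
typing: well-typed at (Bool -> Str) -> Str
ordered: ✗, ctr ×2 used more than once (contraction)
linear: ✗, ctr ×2 used more than once (contraction)
affine: ✗, ctr ×2 used more than once (contraction)
relevant: ✓, every one of val, ctr, acc appears
unrestricted: ✓, simply typable at (Bool -> Str) -> Str; W, C, E all held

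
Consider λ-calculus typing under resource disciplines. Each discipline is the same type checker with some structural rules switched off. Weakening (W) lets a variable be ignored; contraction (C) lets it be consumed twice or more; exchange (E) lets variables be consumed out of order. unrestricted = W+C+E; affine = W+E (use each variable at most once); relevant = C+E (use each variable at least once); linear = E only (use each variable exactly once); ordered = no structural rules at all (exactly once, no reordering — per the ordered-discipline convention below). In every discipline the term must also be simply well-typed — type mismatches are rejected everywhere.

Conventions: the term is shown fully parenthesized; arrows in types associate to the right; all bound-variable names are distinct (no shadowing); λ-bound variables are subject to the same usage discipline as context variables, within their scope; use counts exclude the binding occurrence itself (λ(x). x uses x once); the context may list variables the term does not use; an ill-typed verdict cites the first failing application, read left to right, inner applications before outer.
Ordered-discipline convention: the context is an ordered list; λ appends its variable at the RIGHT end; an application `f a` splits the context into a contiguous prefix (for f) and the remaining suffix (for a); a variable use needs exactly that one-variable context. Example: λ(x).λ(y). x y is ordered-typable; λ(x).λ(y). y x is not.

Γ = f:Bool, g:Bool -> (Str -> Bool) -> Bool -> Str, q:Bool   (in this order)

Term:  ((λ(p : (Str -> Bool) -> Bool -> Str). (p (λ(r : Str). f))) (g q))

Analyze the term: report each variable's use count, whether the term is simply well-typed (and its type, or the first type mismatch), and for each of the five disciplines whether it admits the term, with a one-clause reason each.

usage: f ×1; g ×1; q ×1; p [bound] ×1; r [bound] ×0
uses in reading order: p, f, g, q
typing: ✓ — Bool -> Str
ordered: ✗ — r left unused
linear: ✗ — r left unused
affine: ✓ — none of f, g, q, p, r used more than once
relevant: ✗ — r left unused
unrestricted: ✓ — simply typable at Bool -> Str; W, C, E all held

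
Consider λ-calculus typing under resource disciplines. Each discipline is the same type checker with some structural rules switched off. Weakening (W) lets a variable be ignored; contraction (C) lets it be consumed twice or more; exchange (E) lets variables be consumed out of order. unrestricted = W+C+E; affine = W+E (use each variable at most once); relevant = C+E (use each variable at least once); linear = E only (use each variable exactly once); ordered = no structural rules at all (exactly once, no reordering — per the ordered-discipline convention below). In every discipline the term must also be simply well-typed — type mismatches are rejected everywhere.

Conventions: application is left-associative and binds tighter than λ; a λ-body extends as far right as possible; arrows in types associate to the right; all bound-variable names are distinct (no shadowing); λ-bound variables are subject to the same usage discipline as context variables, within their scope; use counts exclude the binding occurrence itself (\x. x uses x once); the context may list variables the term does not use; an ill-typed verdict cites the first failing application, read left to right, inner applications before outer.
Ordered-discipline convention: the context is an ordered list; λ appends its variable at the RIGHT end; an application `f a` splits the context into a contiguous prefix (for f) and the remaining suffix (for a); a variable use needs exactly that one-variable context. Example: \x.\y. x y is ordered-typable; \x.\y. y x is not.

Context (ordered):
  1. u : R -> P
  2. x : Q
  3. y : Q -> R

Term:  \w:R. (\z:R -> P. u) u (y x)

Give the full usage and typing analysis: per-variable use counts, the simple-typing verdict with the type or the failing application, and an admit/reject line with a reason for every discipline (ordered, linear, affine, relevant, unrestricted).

variable uses: u: 2; x: 1; y: 1; w [bound]: 0; z [bound]: 0
left-to-right use order: u, u, y, x
typing: well-typed — term : R -> P
ordered: ✗ — u ×2 used more than once (contraction); needs weakening: w, z unused
linear: ✗ — u ×2 used more than once (contraction); needs weakening: w, z unused
affine: ✗ — u ×2 used more than once (contraction)
relevant: ✗ — needs weakening: w, z unused
unrestricted: ✓ — typability at R -> P is all that's needed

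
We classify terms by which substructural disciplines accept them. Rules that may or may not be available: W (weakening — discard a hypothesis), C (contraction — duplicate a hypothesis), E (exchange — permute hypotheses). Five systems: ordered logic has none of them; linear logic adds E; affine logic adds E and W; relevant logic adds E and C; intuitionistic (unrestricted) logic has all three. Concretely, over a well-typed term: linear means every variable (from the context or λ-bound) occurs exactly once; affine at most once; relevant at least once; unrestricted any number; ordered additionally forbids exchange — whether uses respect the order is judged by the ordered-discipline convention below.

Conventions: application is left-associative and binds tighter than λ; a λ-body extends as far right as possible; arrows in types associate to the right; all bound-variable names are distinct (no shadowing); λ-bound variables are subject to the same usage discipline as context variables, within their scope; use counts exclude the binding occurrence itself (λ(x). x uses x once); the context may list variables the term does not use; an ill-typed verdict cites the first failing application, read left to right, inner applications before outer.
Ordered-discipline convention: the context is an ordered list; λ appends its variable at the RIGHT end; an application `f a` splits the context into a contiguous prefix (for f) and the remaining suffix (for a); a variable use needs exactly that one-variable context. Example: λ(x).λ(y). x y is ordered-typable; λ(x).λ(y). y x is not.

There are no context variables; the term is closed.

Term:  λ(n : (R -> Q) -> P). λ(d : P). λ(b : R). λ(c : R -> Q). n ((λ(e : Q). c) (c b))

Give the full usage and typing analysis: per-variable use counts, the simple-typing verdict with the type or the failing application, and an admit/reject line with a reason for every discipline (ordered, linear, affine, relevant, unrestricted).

counts: n [bound]=1; d [bound]=0; b [bound]=1; c [bound]=2; e [bound]=0
uses in reading order: n, c, c, b
typing: ✓ — ((R -> Q) -> P) -> P -> R -> (R -> Q) -> P
ordered ✗ (repeated use of c ×2; d, e never used (weakening))
linear ✗ (repeated use of c ×2; d, e never used (weakening))
affine ✗ (repeated use of c ×2)
relevant ✗ (d, e never used (weakening))
unrestricted ✓ (well-typed at ((R -> Q) -> P) -> P -> R -> (R -> Q) -> P; no restrictions here)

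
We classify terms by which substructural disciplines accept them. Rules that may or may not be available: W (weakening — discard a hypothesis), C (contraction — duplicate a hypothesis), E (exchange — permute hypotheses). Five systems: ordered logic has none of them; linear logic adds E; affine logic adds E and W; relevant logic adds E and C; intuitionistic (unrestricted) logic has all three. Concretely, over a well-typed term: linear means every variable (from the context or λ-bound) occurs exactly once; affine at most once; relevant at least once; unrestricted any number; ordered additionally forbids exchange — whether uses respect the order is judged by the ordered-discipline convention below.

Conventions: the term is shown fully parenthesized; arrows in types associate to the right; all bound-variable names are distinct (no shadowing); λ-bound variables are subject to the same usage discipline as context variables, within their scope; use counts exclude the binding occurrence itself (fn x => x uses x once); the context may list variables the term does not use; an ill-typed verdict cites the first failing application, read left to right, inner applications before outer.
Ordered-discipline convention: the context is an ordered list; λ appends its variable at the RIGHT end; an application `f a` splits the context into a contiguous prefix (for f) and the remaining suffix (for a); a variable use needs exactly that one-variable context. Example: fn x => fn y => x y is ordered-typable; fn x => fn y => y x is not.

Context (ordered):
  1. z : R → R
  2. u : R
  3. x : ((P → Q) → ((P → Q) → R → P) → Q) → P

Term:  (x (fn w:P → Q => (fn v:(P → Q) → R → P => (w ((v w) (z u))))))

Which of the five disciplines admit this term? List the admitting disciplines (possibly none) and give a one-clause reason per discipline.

admitting disciplines: relevant, unrestricted
usage: z: 1, u: 1, x: 1, w [bound]: 2, v [bound]: 1
uses in reading order: x, w, v, w, z, u
typing: well-typed at P
ordered: ✗, w ×2 used more than once (contraction)
linear: ✗, w ×2 used more than once (contraction)
affine: ✗, w ×2 used more than once (contraction)
relevant: ✓, every one of z, u, x, w, v appears
unrestricted: ✓, type-checks (P) and nothing is barred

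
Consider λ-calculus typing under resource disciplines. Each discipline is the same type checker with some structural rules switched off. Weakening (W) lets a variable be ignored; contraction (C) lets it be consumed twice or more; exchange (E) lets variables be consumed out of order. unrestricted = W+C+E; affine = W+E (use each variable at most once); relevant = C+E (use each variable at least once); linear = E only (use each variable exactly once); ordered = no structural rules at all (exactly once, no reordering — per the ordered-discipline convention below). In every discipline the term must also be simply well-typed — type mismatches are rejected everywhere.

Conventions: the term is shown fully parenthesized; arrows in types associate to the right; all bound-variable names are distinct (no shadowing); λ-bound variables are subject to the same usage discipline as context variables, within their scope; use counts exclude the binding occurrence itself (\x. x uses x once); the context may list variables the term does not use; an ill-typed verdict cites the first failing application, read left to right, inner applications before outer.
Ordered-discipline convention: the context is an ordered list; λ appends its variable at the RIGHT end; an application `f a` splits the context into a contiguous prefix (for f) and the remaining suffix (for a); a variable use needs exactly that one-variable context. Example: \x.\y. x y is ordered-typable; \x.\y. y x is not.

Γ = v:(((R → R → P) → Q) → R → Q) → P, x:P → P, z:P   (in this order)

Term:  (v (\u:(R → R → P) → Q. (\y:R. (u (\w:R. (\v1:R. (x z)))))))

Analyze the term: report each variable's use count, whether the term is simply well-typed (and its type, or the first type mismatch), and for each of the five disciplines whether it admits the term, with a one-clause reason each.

variable uses: v: 1; x: 1; z: 1; u (bound): 1; y (bound): 0; w (bound): 0; v1 (bound): 0
uses in reading order: v, u, x, z
typing: the term checks, with type P
ordered: ✗ — y, w, v1 never used (weakening)
linear: ✗ — y, w, v1 never used (weakening)
affine: ✓ — none of v, x, z, u, y, w, v1 used more than once
relevant: ✗ — y, w, v1 never used (weakening)
unrestricted: ✓ — typability at P is all that's needed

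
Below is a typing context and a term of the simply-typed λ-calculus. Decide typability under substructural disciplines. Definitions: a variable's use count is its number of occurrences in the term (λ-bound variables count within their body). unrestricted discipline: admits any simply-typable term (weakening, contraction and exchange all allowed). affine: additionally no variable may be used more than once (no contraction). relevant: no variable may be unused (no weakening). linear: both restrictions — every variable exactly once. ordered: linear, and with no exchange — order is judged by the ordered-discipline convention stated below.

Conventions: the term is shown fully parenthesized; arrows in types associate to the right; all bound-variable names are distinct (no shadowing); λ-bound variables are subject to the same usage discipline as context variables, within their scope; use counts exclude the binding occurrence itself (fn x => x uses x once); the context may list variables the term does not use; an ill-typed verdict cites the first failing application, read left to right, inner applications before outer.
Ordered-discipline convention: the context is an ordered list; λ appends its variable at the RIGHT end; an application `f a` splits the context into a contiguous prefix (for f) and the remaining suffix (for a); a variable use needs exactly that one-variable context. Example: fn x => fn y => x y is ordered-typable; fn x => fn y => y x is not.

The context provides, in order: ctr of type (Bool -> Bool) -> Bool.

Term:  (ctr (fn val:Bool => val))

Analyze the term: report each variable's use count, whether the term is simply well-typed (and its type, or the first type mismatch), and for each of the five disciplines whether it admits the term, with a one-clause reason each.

usage: ctr: 1, val [bound]: 1
left-to-right use order: ctr, val
typing: well-typed at Bool
ordered ✓ (single-use (ctr, val), ordered derivation ok)
linear ✓ (exactly-once usage across ctr, val)
affine ✓ (none of ctr, val used more than once)
relevant ✓ (none of ctr, val goes unused)
unrestricted ✓ (typability at Bool is all that's needed)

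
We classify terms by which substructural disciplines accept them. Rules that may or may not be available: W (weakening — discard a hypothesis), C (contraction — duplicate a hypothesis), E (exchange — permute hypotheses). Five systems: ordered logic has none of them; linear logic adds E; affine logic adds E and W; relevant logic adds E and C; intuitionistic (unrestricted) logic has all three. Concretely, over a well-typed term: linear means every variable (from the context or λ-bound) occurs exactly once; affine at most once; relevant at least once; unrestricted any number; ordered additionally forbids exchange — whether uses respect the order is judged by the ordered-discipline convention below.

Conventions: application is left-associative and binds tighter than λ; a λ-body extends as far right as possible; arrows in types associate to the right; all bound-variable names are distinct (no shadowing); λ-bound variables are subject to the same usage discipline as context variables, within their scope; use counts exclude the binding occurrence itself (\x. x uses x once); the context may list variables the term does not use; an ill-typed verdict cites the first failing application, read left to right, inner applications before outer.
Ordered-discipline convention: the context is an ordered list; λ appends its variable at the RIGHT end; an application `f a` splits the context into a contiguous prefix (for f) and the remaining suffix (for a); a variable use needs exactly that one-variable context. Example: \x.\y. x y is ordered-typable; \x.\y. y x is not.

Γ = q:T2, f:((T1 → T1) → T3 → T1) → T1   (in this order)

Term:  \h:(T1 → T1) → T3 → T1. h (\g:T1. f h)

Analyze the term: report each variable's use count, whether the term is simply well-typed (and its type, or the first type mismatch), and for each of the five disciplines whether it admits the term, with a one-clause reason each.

counts: q=0, f=1, h (λ-bound)=2, g (λ-bound)=0
use order (left to right): h, f, h
typing: well-typed — term : ((T1 → T1) → T3 → T1) → T3 → T1
ordered: ✗, uses contraction: h ×2; q, g left unused
linear: ✗, uses contraction: h ×2; q, g left unused
affine: ✗, uses contraction: h ×2
relevant: ✗, q, g left unused
unrestricted: ✓, well-typed at ((T1 → T1) → T3 → T1) → T3 → T1; no restrictions here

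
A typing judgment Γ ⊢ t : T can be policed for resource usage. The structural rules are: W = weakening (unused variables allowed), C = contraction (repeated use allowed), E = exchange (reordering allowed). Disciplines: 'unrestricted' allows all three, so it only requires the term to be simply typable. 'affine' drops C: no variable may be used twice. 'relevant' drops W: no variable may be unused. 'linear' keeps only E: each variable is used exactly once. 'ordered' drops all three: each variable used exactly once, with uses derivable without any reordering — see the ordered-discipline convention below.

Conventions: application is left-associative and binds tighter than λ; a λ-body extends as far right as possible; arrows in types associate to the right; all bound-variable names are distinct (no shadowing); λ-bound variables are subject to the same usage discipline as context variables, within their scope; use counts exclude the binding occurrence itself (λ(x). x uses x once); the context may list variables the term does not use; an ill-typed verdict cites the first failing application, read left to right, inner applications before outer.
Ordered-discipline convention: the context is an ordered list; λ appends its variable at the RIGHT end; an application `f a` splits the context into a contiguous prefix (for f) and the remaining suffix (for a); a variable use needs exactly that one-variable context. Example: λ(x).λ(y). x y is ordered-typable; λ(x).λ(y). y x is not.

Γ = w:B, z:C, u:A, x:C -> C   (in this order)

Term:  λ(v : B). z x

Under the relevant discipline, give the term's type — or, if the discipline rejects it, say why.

not well-typed under relevant — not simply typable
usage: w=0, z=1, u=0, x=1, v (λ-bound)=0
order of uses: z, x
typing: ill-typed: non-function type C applied to an argument
all disciplines: ordered ✗; linear ✗; affine ✗; relevant ✗; unrestricted ✗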